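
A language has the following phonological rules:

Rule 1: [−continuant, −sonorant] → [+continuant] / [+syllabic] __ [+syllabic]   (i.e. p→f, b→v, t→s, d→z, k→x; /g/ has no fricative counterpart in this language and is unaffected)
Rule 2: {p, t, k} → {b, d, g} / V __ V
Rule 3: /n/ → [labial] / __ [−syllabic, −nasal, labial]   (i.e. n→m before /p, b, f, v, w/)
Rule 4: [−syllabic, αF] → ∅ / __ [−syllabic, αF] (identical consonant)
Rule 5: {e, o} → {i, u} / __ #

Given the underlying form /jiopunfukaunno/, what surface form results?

Rule 1 (intervocalic spirantization): /p/ is a stop between vowels /o/ and /u/, so it spirantizes to the fricative [f]. /k/ is a stop between vowels /u/ and /a/, so it spirantizes to the fricative [x]. /jiopunfukaunno/ → jiofunfuxaunno.
Rule 2 (intervocalic voicing): no segment meets the environment; /jiofunfuxaunno/ is unchanged.
Rule 3 (nasal place assimilation): /n/ precedes the labial consonant /f/, so it assimilates in place to [m]. /jiofunfuxaunno/ → jiofumfuxaunno.
Rule 4 (degemination): /nn/ is a geminate; the first /n/ deletes. /jiofumfuxaunno/ → jiofumfuxauno.
Rule 5 (final vowel raising): /o/ is a mid vowel in word-final position, so it raises to [u]. /jiofumfuxauno/ → jiofumfuxaunu.

jiofumfuxaunu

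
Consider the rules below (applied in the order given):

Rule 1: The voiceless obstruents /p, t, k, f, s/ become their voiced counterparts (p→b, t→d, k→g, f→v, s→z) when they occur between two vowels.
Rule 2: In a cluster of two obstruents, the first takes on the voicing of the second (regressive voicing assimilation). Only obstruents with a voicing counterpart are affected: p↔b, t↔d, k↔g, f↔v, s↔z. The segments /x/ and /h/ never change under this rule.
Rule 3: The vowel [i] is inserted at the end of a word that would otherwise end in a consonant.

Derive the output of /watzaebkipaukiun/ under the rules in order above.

wadzaepkibaugiuni

Rule 1 (intervocalic voicing): /p/ is a voiceless obstruent between vowels /i/ and /a/, so it voices to [b]. /k/ is a voiceless obstruent between vowels /u/ and /i/, so it voices to [g]. /watzaebkipaukiun/ → watzaebkibaugiun.
Rule 2 (regressive voicing assimilation): /t/ precedes the voiced obstruent /z/, so it voices to [d] by assimilation. /b/ precedes the voiceless obstruent /k/, so it devoices to [p] by assimilation. /watzaebkibaugiun/ → wadzaepkibaugiun.
Rule 3 (final i-epenthesis): the form ends in the consonant /n/, so [i] is inserted word-finally. /wadzaepkibaugiun/ → wadzaepkibaugiuni.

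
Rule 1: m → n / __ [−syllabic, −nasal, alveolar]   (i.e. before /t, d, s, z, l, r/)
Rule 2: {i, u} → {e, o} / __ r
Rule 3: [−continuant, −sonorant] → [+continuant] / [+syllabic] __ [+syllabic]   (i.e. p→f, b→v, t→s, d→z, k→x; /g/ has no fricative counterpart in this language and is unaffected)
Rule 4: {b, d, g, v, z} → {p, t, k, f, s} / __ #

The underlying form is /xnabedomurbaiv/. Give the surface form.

xnavezomorbaif

Rule 1 (nasal place assimilation): no segment meets the environment; /xnabedomurbaiv/ is unchanged.
Rule 2 (pre-rhotic lowering): /u/ is a high vowel immediately before /r/, so it lowers to [o]. /xnabedomurbaiv/ → xnabedomorbaiv.
Rule 3 (intervocalic spirantization): /b/ is a stop between vowels /a/ and /e/, so it spirantizes to the fricative [v]. /d/ is a stop between vowels /e/ and /o/, so it spirantizes to the fricative [z]. /xnabedomorbaiv/ → xnavezomorbaiv.
Rule 4 (final devoicing): /v/ is a voiced obstruent in word-final position, so it devoices to [f]. /xnavezomorbaiv/ → xnavezomorbaif.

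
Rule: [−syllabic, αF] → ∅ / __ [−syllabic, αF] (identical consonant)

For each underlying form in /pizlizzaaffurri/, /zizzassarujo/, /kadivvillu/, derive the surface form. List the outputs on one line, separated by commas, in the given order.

/pizlizzaaffurri/: /zz/ is a geminate; the first /z/ deletes. /ff/ is a geminate; the first /f/ deletes. /rr/ is a geminate; the first /r/ deletes. → [pizlizaafuri].
/zizzassarujo/: /zz/ is a geminate; the first /z/ deletes. /ss/ is a geminate; the first /s/ deletes. → [zizasarujo].
/kadivvillu/: /vv/ is a geminate; the first /v/ deletes. /ll/ is a geminate; the first /l/ deletes. → [kadivilu].

pizlizaafuri, zizasarujo, kadivilu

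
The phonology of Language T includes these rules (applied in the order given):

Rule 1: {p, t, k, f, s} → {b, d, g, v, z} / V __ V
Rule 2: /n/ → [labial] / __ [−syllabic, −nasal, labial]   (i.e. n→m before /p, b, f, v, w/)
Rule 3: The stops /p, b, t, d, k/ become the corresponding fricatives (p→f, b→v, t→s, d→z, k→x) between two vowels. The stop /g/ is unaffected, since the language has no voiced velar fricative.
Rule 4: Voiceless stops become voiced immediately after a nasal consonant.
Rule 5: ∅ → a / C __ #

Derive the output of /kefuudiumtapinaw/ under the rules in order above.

Rule 1 (intervocalic voicing): /f/ is a voiceless obstruent between vowels /e/ and /u/, so it voices to [v]. /p/ is a voiceless obstruent between vowels /a/ and /i/, so it voices to [b]. /kefuudiumtapinaw/ → kevuudiumtabinaw.
Rule 2 (nasal place assimilation): no segment meets the environment; /kevuudiumtabinaw/ is unchanged.
Rule 3 (intervocalic spirantization): /d/ is a stop between vowels /u/ and /i/, so it spirantizes to the fricative [z]. /b/ is a stop between vowels /a/ and /i/, so it spirantizes to the fricative [v]. /kevuudiumtabinaw/ → kevuuziumtavinaw.
Rule 4 (post-nasal voicing): /t/ is a voiceless stop immediately after the nasal /m/, so it voices to [d]. /kevuuziumtavinaw/ → kevuuziumdavinaw.
Rule 5 (final a-epenthesis): the form ends in the consonant /w/, so [a] is inserted word-finally. /kevuuziumdavinaw/ → kevuuziumdavinawa.

kevuuziumdavinawa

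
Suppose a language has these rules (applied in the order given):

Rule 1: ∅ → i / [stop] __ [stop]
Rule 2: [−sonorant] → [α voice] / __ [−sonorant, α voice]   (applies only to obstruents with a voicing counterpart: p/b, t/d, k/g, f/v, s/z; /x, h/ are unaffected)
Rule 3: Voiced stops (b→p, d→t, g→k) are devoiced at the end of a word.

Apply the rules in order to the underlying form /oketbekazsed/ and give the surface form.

Rule 1 (stop-cluster i-epenthesis): /t/ and /b/ form a stop–stop cluster, so [i] is inserted between them. /oketbekazsed/ → oketibekazsed.
Rule 2 (regressive voicing assimilation): /z/ precedes the voiceless obstruent /s/, so it devoices to [s] by assimilation. /oketibekazsed/ → oketibekassed.
Rule 3 (final devoicing): /d/ is a voiced stop in word-final position, so it devoices to [t]. /oketibekassed/ → oketibekasset.

oketibekasset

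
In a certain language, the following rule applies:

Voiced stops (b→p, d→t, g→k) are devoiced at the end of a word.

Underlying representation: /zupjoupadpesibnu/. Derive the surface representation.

No segment of /zupjoupadpesibnu/ meets the structural description of the rule, so the form surfaces unchanged.

zupjoupadpesibnu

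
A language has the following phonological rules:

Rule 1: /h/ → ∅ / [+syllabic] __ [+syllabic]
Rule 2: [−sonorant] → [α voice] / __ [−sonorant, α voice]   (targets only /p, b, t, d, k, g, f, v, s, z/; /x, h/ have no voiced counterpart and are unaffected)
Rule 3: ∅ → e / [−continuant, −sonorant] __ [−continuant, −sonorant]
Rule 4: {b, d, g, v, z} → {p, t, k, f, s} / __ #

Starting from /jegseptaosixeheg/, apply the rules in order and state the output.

jeksepetaosixeek

Rule 1 (intervocalic h-deletion): /h/ occurs between vowels /e/ and /e/, so it deletes. /jegseptaosixeheg/ → jegseptaosixeeg.
Rule 2 (regressive voicing assimilation): /g/ precedes the voiceless obstruent /s/, so it devoices to [k] by assimilation. /jegseptaosixeeg/ → jekseptaosixeeg.
Rule 3 (stop-cluster e-epenthesis): /p/ and /t/ form a stop–stop cluster, so [e] is inserted between them. /jekseptaosixeeg/ → jeksepetaosixeeg.
Rule 4 (final devoicing): /g/ is a voiced obstruent in word-final position, so it devoices to [k]. /jeksepetaosixeeg/ → jeksepetaosixeek.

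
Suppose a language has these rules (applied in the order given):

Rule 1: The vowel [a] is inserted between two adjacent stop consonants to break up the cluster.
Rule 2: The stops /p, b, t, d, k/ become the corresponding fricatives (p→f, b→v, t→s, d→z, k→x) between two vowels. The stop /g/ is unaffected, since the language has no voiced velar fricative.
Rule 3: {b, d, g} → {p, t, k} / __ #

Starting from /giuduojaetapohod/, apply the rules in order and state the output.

Rule 1 (stop-cluster a-epenthesis): no segment meets the environment; /giuduojaetapohod/ is unchanged.
Rule 2 (intervocalic spirantization): /d/ is a stop between vowels /u/ and /u/, so it spirantizes to the fricative [z]. /t/ is a stop between vowels /e/ and /a/, so it spirantizes to the fricative [s]. /p/ is a stop between vowels /a/ and /o/, so it spirantizes to the fricative [f]. /giuduojaetapohod/ → giuzuojaesafohod.
Rule 3 (final devoicing): /d/ is a voiced stop in word-final position, so it devoices to [t]. /giuzuojaesafohod/ → giuzuojaesafohot.

giuzuojaesafohot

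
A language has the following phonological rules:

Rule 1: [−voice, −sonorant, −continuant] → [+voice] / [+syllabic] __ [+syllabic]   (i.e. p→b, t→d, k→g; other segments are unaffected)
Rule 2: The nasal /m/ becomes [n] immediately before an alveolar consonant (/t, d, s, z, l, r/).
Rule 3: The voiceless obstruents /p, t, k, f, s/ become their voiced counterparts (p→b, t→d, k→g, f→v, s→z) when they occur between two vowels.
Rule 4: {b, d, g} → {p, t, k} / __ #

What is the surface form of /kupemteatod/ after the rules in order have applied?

kubenteadot

Rule 1 (intervocalic voicing): /p/ is a voiceless stop between vowels /u/ and /e/, so it voices to [b]. /t/ is a voiceless stop between vowels /a/ and /o/, so it voices to [d]. /kupemteatod/ → kubemteadod.
Rule 2 (nasal place assimilation): /m/ precedes the alveolar consonant /t/, so it assimilates in place to [n]. /kubemteadod/ → kubenteadod.
Rule 3 (intervocalic voicing): no segment meets the environment; /kubenteadod/ is unchanged.
Rule 4 (final devoicing): /d/ is a voiced stop in word-final position, so it devoices to [t]. /kubenteadod/ → kubenteadot.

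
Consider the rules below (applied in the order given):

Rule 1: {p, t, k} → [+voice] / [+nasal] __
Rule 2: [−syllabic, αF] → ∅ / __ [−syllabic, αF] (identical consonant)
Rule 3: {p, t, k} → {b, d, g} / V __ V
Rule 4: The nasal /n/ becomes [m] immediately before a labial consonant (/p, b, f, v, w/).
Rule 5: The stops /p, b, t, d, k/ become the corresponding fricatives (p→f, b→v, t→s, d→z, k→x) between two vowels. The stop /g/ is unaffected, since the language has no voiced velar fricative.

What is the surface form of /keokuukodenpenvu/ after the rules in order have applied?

Rule 1 (post-nasal voicing): /p/ is a voiceless stop immediately after the nasal /n/, so it voices to [b]. /keokuukodenpenvu/ → keokuukodenbenvu.
Rule 2 (degemination): no segment meets the environment; /keokuukodenbenvu/ is unchanged.
Rule 3 (intervocalic voicing): /k/ is a voiceless stop between vowels /o/ and /u/, so it voices to [g]. /k/ is a voiceless stop between vowels /u/ and /o/, so it voices to [g]. /keokuukodenbenvu/ → keoguugodenbenvu.
Rule 4 (nasal place assimilation): /n/ precedes the labial consonant /b/, so it assimilates in place to [m]. /n/ precedes the labial consonant /v/, so it assimilates in place to [m]. /keoguugodenbenvu/ → keoguugodembemvu.
Rule 5 (intervocalic spirantization): /d/ is a stop between vowels /o/ and /e/, so it spirantizes to the fricative [z]. /keoguugodembemvu/ → keoguugozembemvu.

keoguugozembemvu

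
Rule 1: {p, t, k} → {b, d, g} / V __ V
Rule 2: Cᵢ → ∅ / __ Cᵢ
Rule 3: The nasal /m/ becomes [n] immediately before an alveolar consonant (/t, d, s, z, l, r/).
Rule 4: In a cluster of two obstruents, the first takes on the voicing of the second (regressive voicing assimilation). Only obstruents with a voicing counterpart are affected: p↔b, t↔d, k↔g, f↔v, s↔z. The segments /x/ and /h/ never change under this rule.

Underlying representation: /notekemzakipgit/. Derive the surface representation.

Rule 1 (intervocalic voicing): /t/ is a voiceless stop between vowels /o/ and /e/, so it voices to [d]. /k/ is a voiceless stop between vowels /e/ and /e/, so it voices to [g]. /k/ is a voiceless stop between vowels /a/ and /i/, so it voices to [g]. /notekemzakipgit/ → nodegemzagipgit.
Rule 2 (degemination): no segment meets the environment; /nodegemzagipgit/ is unchanged.
Rule 3 (nasal place assimilation): /m/ precedes the alveolar consonant /z/, so it assimilates in place to [n]. /nodegemzagipgit/ → nodegenzagipgit.
Rule 4 (regressive voicing assimilation): /p/ precedes the voiced obstruent /g/, so it voices to [b] by assimilation. /nodegenzagipgit/ → nodegenzagibgit.

nodegenzagibgit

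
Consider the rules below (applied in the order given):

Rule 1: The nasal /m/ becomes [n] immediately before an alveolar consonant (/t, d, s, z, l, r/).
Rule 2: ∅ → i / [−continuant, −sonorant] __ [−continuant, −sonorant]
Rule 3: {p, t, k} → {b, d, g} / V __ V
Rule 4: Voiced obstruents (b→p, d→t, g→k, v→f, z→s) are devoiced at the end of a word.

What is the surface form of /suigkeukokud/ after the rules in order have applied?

Rule 1 (nasal place assimilation): no segment meets the environment; /suigkeukokud/ is unchanged.
Rule 2 (stop-cluster i-epenthesis): /g/ and /k/ form a stop–stop cluster, so [i] is inserted between them. /suigkeukokud/ → suigikeukokud.
Rule 3 (intervocalic voicing): /k/ is a voiceless stop between vowels /i/ and /e/, so it voices to [g]. /k/ is a voiceless stop between vowels /u/ and /o/, so it voices to [g]. /k/ is a voiceless stop between vowels /o/ and /u/, so it voices to [g]. /suigikeukokud/ → suigigeugogud.
Rule 4 (final devoicing): /d/ is a voiced obstruent in word-final position, so it devoices to [t]. /suigigeugogud/ → suigigeugogut.

suigigeugogut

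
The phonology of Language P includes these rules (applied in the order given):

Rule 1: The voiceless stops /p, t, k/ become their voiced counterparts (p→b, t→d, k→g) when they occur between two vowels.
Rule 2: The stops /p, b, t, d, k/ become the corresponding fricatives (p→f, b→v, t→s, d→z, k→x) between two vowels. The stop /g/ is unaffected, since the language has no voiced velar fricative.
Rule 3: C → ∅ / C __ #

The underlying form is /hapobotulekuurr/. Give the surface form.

Rule 1 (intervocalic voicing): /p/ is a voiceless stop between vowels /a/ and /o/, so it voices to [b]. /t/ is a voiceless stop between vowels /o/ and /u/, so it voices to [d]. /k/ is a voiceless stop between vowels /e/ and /u/, so it voices to [g]. /hapobotulekuurr/ → haboboduleguurr.
Rule 2 (intervocalic spirantization): /b/ is a stop between vowels /a/ and /o/, so it spirantizes to the fricative [v]. /b/ is a stop between vowels /o/ and /o/, so it spirantizes to the fricative [v]. /d/ is a stop between vowels /o/ and /u/, so it spirantizes to the fricative [z]. /haboboduleguurr/ → havovozuleguurr.
Rule 3 (final cluster simplification): /r/ is the second consonant of a word-final cluster /rr/, so it deletes. /havovozuleguurr/ → havovozuleguur.

havovozuleguur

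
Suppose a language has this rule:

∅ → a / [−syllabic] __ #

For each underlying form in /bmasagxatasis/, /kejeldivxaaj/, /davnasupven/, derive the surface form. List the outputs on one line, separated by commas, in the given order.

/bmasagxatasis/: the form ends in the consonant /s/, so [a] is inserted word-finally. → [bmasagxatasisa].
/kejeldivxaaj/: the form ends in the consonant /j/, so [a] is inserted word-finally. → [kejeldivxaaja].
/davnasupven/: the form ends in the consonant /n/, so [a] is inserted word-finally. → [davnasupvena].

bmasagxatasisa, kejeldivxaaja, davnasupvena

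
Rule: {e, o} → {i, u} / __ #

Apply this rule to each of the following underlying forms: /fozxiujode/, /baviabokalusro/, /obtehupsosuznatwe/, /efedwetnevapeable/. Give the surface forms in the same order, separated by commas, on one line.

/fozxiujode/: /e/ is a mid vowel in word-final position, so it raises to [i]. → [fozxiujodi].
/baviabokalusro/: /o/ is a mid vowel in word-final position, so it raises to [u]. → [baviabokalusru].
/obtehupsosuznatwe/: /e/ is a mid vowel in word-final position, so it raises to [i]. → [obtehupsosuznatwi].
/efedwetnevapeable/: /e/ is a mid vowel in word-final position, so it raises to [i]. → [efedwetnevapeabli].

fozxiujodi, baviabokalusru, obtehupsosuznatwi, efedwetnevapeabli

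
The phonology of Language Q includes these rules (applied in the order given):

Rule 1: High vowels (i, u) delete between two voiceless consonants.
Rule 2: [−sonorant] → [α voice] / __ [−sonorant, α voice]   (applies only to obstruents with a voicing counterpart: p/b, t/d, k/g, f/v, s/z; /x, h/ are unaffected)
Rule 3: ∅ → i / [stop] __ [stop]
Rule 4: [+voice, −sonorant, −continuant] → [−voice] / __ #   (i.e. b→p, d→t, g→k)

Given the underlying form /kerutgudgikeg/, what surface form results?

kerudigudigikek

Rule 1 (high vowel syncope): no segment meets the environment; /kerutgudgikeg/ is unchanged.
Rule 2 (regressive voicing assimilation): /t/ precedes the voiced obstruent /g/, so it voices to [d] by assimilation. /kerutgudgikeg/ → kerudgudgikeg.
Rule 3 (stop-cluster i-epenthesis): /d/ and /g/ form a stop–stop cluster, so [i] is inserted between them. /d/ and /g/ form a stop–stop cluster, so [i] is inserted between them. /kerudgudgikeg/ → kerudigudigikeg.
Rule 4 (final devoicing): /g/ is a voiced stop in word-final position, so it devoices to [k]. /kerudigudigikeg/ → kerudigudigikek.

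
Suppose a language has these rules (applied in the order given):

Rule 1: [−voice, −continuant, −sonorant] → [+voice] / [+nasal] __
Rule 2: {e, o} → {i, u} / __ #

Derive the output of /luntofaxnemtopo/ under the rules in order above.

Rule 1 (post-nasal voicing): /t/ is a voiceless stop immediately after the nasal /n/, so it voices to [d]. /t/ is a voiceless stop immediately after the nasal /m/, so it voices to [d]. /luntofaxnemtopo/ → lundofaxnemdopo.
Rule 2 (final vowel raising): /o/ is a mid vowel in word-final position, so it raises to [u]. /lundofaxnemdopo/ → lundofaxnemdopu.

lundofaxnemdopu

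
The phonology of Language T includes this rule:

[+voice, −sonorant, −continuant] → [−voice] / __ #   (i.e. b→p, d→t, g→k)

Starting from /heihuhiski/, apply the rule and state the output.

No segment of /heihuhiski/ meets the structural description of the rule, so the form surfaces unchanged.

heihuhiski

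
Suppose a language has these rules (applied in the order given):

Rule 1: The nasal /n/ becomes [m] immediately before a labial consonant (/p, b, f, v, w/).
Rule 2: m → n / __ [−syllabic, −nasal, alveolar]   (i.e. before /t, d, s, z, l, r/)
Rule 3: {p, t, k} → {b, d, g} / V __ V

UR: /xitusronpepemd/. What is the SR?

Rule 1 (nasal place assimilation): /n/ precedes the labial consonant /p/, so it assimilates in place to [m]. /xitusronpepemd/ → xitusrompepemd.
Rule 2 (nasal place assimilation): /m/ precedes the alveolar consonant /d/, so it assimilates in place to [n]. /xitusrompepemd/ → xitusrompepend.
Rule 3 (intervocalic voicing): /t/ is a voiceless stop between vowels /i/ and /u/, so it voices to [d]. /p/ is a voiceless stop between vowels /e/ and /e/, so it voices to [b]. /xitusrompepend/ → xidusrompebend.

xidusrompebend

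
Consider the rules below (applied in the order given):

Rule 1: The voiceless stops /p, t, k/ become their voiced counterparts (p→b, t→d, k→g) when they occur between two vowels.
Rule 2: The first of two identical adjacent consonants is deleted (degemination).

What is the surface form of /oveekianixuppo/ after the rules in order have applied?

oveegianixupo

Rule 1 (intervocalic voicing): /k/ is a voiceless stop between vowels /e/ and /i/, so it voices to [g]. /oveekianixuppo/ → oveegianixuppo.
Rule 2 (degemination): /pp/ is a geminate; the first /p/ deletes. /oveegianixuppo/ → oveegianixupo.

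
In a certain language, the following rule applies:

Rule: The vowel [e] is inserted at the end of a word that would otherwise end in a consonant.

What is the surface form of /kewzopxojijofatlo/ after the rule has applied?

No segment of /kewzopxojijofatlo/ meets the structural description of the rule, so the form surfaces unchanged.

kewzopxojijofatlo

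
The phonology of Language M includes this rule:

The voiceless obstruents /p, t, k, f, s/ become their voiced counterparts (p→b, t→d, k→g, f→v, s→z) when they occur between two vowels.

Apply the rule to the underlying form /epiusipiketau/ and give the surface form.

/p/ is a voiceless obstruent between vowels /e/ and /i/, so it voices to [b].
/s/ is a voiceless obstruent between vowels /u/ and /i/, so it voices to [z].
/p/ is a voiceless obstruent between vowels /i/ and /i/, so it voices to [b].
/k/ is a voiceless obstruent between vowels /i/ and /e/, so it voices to [g].
/t/ is a voiceless obstruent between vowels /e/ and /a/, so it voices to [d].
Surface form: [ebiuzibigedau].

ebiuzibigedau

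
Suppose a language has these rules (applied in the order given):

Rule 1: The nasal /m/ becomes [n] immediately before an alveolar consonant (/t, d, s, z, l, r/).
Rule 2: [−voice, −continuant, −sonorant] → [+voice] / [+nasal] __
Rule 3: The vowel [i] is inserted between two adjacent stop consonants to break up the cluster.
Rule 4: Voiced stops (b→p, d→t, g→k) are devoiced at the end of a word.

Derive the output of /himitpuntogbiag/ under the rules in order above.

himitipundogibiak

Rule 1 (nasal place assimilation): no segment meets the environment; /himitpuntogbiag/ is unchanged.
Rule 2 (post-nasal voicing): /t/ is a voiceless stop immediately after the nasal /n/, so it voices to [d]. /himitpuntogbiag/ → himitpundogbiag.
Rule 3 (stop-cluster i-epenthesis): /t/ and /p/ form a stop–stop cluster, so [i] is inserted between them. /g/ and /b/ form a stop–stop cluster, so [i] is inserted between them. /himitpundogbiag/ → himitipundogibiag.
Rule 4 (final devoicing): /g/ is a voiced stop in word-final position, so it devoices to [k]. /himitipundogibiag/ → himitipundogibiak.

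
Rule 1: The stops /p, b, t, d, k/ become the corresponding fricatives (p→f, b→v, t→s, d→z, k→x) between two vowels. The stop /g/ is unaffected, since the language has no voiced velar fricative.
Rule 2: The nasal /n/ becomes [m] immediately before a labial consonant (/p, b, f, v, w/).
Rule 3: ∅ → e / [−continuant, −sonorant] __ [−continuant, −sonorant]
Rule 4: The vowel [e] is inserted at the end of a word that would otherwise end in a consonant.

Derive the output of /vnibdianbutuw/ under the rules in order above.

vnibediambusuwe

Rule 1 (intervocalic spirantization): /t/ is a stop between vowels /u/ and /u/, so it spirantizes to the fricative [s]. /vnibdianbutuw/ → vnibdianbusuw.
Rule 2 (nasal place assimilation): /n/ precedes the labial consonant /b/, so it assimilates in place to [m]. /vnibdianbusuw/ → vnibdiambusuw.
Rule 3 (stop-cluster e-epenthesis): /b/ and /d/ form a stop–stop cluster, so [e] is inserted between them. /vnibdiambusuw/ → vnibediambusuw.
Rule 4 (final e-epenthesis): the form ends in the consonant /w/, so [e] is inserted word-finally. /vnibediambusuw/ → vnibediambusuwe.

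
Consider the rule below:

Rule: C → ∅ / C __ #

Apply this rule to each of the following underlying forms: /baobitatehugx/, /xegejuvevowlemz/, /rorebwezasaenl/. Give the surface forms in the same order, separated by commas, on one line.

/baobitatehugx/: /x/ is the second consonant of a word-final cluster /gx/, so it deletes. → [baobitatehug].
/xegejuvevowlemz/: /z/ is the second consonant of a word-final cluster /mz/, so it deletes. → [xegejuvevowlem].
/rorebwezasaenl/: /l/ is the second consonant of a word-final cluster /nl/, so it deletes. → [rorebwezasaen].

baobitatehug, xegejuvevowlem, rorebwezasaen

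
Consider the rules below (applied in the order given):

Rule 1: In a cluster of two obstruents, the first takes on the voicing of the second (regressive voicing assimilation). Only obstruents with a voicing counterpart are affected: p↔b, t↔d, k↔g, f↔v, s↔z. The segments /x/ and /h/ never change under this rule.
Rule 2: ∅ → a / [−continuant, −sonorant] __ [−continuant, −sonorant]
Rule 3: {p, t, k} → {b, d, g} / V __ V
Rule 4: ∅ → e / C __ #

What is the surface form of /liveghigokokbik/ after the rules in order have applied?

Rule 1 (regressive voicing assimilation): /g/ precedes the voiceless obstruent /h/, so it devoices to [k] by assimilation. /k/ precedes the voiced obstruent /b/, so it voices to [g] by assimilation. /liveghigokokbik/ → livekhigokogbik.
Rule 2 (stop-cluster a-epenthesis): /g/ and /b/ form a stop–stop cluster, so [a] is inserted between them. /livekhigokogbik/ → livekhigokogabik.
Rule 3 (intervocalic voicing): /k/ is a voiceless stop between vowels /o/ and /o/, so it voices to [g]. /livekhigokogabik/ → livekhigogogabik.
Rule 4 (final e-epenthesis): the form ends in the consonant /k/, so [e] is inserted word-finally. /livekhigogogabik/ → livekhigogogabike.

livekhigogogabike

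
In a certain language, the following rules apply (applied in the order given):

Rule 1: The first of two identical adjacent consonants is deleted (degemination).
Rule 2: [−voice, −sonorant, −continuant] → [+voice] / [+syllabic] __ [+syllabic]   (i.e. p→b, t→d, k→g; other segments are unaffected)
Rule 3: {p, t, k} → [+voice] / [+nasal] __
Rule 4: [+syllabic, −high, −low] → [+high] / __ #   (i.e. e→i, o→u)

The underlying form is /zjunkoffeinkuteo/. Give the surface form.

Rule 1 (degemination): /ff/ is a geminate; the first /f/ deletes. /zjunkoffeinkuteo/ → zjunkofeinkuteo.
Rule 2 (intervocalic voicing): /t/ is a voiceless stop between vowels /u/ and /e/, so it voices to [d]. /zjunkofeinkuteo/ → zjunkofeinkudeo.
Rule 3 (post-nasal voicing): /k/ is a voiceless stop immediately after the nasal /n/, so it voices to [g]. /k/ is a voiceless stop immediately after the nasal /n/, so it voices to [g]. /zjunkofeinkudeo/ → zjungofeingudeo.
Rule 4 (final vowel raising): /o/ is a mid vowel in word-final position, so it raises to [u]. /zjungofeingudeo/ → zjungofeingudeu.

zjungofeingudeu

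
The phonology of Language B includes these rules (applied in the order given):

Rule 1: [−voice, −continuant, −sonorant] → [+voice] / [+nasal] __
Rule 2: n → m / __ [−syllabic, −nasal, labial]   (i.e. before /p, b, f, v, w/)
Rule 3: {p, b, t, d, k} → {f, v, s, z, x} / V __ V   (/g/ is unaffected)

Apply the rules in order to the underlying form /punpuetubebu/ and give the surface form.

pumbuesuvevu

Rule 1 (post-nasal voicing): /p/ is a voiceless stop immediately after the nasal /n/, so it voices to [b]. /punpuetubebu/ → punbuetubebu.
Rule 2 (nasal place assimilation): /n/ precedes the labial consonant /b/, so it assimilates in place to [m]. /punbuetubebu/ → pumbuetubebu.
Rule 3 (intervocalic spirantization): /t/ is a stop between vowels /e/ and /u/, so it spirantizes to the fricative [s]. /b/ is a stop between vowels /u/ and /e/, so it spirantizes to the fricative [v]. /b/ is a stop between vowels /e/ and /u/, so it spirantizes to the fricative [v]. /pumbuetubebu/ → pumbuesuvevu.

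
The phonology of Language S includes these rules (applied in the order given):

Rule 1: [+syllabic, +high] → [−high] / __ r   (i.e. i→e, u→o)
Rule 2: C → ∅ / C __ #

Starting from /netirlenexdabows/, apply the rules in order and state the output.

neterlenexdabow

Rule 1 (pre-rhotic lowering): /i/ is a high vowel immediately before /r/, so it lowers to [e]. /netirlenexdabows/ → neterlenexdabows.
Rule 2 (final cluster simplification): /s/ is the second consonant of a word-final cluster /ws/, so it deletes. /neterlenexdabows/ → neterlenexdabow.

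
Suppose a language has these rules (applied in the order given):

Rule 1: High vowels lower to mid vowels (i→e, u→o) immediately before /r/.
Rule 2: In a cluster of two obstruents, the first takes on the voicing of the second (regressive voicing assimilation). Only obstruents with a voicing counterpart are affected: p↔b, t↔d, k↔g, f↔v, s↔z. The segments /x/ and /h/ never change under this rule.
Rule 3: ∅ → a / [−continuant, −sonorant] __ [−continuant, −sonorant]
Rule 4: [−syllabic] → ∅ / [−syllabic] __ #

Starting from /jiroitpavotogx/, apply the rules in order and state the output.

jeroitapavotok

Rule 1 (pre-rhotic lowering): /i/ is a high vowel immediately before /r/, so it lowers to [e]. /jiroitpavotogx/ → jeroitpavotogx.
Rule 2 (regressive voicing assimilation): /g/ precedes the voiceless obstruent /x/, so it devoices to [k] by assimilation. /jeroitpavotogx/ → jeroitpavotokx.
Rule 3 (stop-cluster a-epenthesis): /t/ and /p/ form a stop–stop cluster, so [a] is inserted between them. /jeroitpavotokx/ → jeroitapavotokx.
Rule 4 (final cluster simplification): /x/ is the second consonant of a word-final cluster /kx/, so it deletes. /jeroitapavotokx/ → jeroitapavotok.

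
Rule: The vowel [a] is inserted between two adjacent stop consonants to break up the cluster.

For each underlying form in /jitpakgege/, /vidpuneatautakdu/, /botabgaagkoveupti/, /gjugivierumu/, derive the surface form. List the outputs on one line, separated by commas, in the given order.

jitapakagege, vidapuneatautakadu, botabagaagakoveupati, gjugivierumu

/jitpakgege/: /t/ and /p/ form a stop–stop cluster, so [a] is inserted between them. /k/ and /g/ form a stop–stop cluster, so [a] is inserted between them. → [jitapakagege].
/vidpuneatautakdu/: /d/ and /p/ form a stop–stop cluster, so [a] is inserted between them. /k/ and /d/ form a stop–stop cluster, so [a] is inserted between them. → [vidapuneatautakadu].
/botabgaagkoveupti/: /b/ and /g/ form a stop–stop cluster, so [a] is inserted between them. /g/ and /k/ form a stop–stop cluster, so [a] is inserted between them. /p/ and /t/ form a stop–stop cluster, so [a] is inserted between them. → [botabagaagakoveupati].
/gjugivierumu/: the rule's environment is not met; surfaces unchanged as [gjugivierumu].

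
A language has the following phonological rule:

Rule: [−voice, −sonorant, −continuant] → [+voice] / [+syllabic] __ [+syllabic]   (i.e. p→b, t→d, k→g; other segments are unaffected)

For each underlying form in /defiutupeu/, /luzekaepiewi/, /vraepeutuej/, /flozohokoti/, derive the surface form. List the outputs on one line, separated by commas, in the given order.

/defiutupeu/: /t/ is a voiceless stop between vowels /u/ and /u/, so it voices to [d]. /p/ is a voiceless stop between vowels /u/ and /e/, so it voices to [b]. → [defiudubeu].
/luzekaepiewi/: /k/ is a voiceless stop between vowels /e/ and /a/, so it voices to [g]. /p/ is a voiceless stop between vowels /e/ and /i/, so it voices to [b]. → [luzegaebiewi].
/vraepeutuej/: /p/ is a voiceless stop between vowels /e/ and /e/, so it voices to [b]. /t/ is a voiceless stop between vowels /u/ and /u/, so it voices to [d]. → [vraebeuduej].
/flozohokoti/: /k/ is a voiceless stop between vowels /o/ and /o/, so it voices to [g]. /t/ is a voiceless stop between vowels /o/ and /i/, so it voices to [d]. → [flozohogodi].

defiudubeu, luzegaebiewi, vraebeuduej, flozohogodi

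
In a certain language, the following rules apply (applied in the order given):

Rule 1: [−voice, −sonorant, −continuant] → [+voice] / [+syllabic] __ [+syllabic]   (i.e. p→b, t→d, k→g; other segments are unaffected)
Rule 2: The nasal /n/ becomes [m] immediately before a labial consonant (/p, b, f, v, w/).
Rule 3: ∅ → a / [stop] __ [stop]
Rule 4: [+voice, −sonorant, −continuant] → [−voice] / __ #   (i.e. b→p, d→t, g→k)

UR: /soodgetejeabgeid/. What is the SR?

soodagedejeabageit

Rule 1 (intervocalic voicing): /t/ is a voiceless stop between vowels /e/ and /e/, so it voices to [d]. /soodgetejeabgeid/ → soodgedejeabgeid.
Rule 2 (nasal place assimilation): no segment meets the environment; /soodgedejeabgeid/ is unchanged.
Rule 3 (stop-cluster a-epenthesis): /d/ and /g/ form a stop–stop cluster, so [a] is inserted between them. /b/ and /g/ form a stop–stop cluster, so [a] is inserted between them. /soodgedejeabgeid/ → soodagedejeabageid.
Rule 4 (final devoicing): /d/ is a voiced stop in word-final position, so it devoices to [t]. /soodagedejeabageid/ → soodagedejeabageit.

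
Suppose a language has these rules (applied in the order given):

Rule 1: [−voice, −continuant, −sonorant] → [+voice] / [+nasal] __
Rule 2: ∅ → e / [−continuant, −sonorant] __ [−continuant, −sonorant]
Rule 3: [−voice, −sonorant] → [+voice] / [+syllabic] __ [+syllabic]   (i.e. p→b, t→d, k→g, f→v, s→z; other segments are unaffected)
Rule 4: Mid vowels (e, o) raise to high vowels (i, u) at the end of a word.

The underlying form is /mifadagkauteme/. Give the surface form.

Rule 1 (post-nasal voicing): no segment meets the environment; /mifadagkauteme/ is unchanged.
Rule 2 (stop-cluster e-epenthesis): /g/ and /k/ form a stop–stop cluster, so [e] is inserted between them. /mifadagkauteme/ → mifadagekauteme.
Rule 3 (intervocalic voicing): /f/ is a voiceless obstruent between vowels /i/ and /a/, so it voices to [v]. /k/ is a voiceless obstruent between vowels /e/ and /a/, so it voices to [g]. /t/ is a voiceless obstruent between vowels /u/ and /e/, so it voices to [d]. /mifadagekauteme/ → mivadagegaudeme.
Rule 4 (final vowel raising): /e/ is a mid vowel in word-final position, so it raises to [i]. /mivadagegaudeme/ → mivadagegaudemi.

mivadagegaudemi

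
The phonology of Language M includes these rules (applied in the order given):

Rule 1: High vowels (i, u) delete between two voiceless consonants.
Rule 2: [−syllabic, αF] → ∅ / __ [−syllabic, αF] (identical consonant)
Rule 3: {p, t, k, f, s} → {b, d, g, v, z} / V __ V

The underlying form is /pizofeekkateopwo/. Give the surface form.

Rule 1 (high vowel syncope): no segment meets the environment; /pizofeekkateopwo/ is unchanged.
Rule 2 (degemination): /kk/ is a geminate; the first /k/ deletes. /pizofeekkateopwo/ → pizofeekateopwo.
Rule 3 (intervocalic voicing): /f/ is a voiceless obstruent between vowels /o/ and /e/, so it voices to [v]. /k/ is a voiceless obstruent between vowels /e/ and /a/, so it voices to [g]. /t/ is a voiceless obstruent between vowels /a/ and /e/, so it voices to [d]. /pizofeekateopwo/ → pizoveegadeopwo.

pizoveegadeopwo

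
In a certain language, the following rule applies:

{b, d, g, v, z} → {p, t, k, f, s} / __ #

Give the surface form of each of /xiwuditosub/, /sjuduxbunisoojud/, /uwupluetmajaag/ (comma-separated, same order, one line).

/xiwuditosub/: /b/ is a voiced obstruent in word-final position, so it devoices to [p]. → [xiwuditosup].
/sjuduxbunisoojud/: /d/ is a voiced obstruent in word-final position, so it devoices to [t]. → [sjuduxbunisoojut].
/uwupluetmajaag/: /g/ is a voiced obstruent in word-final position, so it devoices to [k]. → [uwupluetmajaak].

xiwuditosup, sjuduxbunisoojut, uwupluetmajaak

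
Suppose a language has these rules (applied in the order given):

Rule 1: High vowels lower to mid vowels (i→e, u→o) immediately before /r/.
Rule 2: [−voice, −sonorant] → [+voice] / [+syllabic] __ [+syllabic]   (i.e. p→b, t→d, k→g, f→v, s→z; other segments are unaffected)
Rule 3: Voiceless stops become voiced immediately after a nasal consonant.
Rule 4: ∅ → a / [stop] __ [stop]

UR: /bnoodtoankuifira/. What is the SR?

bnoodatoanguivera

Rule 1 (pre-rhotic lowering): /i/ is a high vowel immediately before /r/, so it lowers to [e]. /bnoodtoankuifira/ → bnoodtoankuifera.
Rule 2 (intervocalic voicing): /f/ is a voiceless obstruent between vowels /i/ and /e/, so it voices to [v]. /bnoodtoankuifera/ → bnoodtoankuivera.
Rule 3 (post-nasal voicing): /k/ is a voiceless stop immediately after the nasal /n/, so it voices to [g]. /bnoodtoankuivera/ → bnoodtoanguivera.
Rule 4 (stop-cluster a-epenthesis): /d/ and /t/ form a stop–stop cluster, so [a] is inserted between them. /bnoodtoanguivera/ → bnoodatoanguivera.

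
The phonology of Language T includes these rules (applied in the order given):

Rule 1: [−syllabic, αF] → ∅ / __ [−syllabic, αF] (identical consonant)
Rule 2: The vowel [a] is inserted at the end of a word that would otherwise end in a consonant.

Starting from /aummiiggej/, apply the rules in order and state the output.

Rule 1 (degemination): /mm/ is a geminate; the first /m/ deletes. /gg/ is a geminate; the first /g/ deletes. /aummiiggej/ → aumiigej.
Rule 2 (final a-epenthesis): the form ends in the consonant /j/, so [a] is inserted word-finally. /aumiigej/ → aumiigeja.

aumiigeja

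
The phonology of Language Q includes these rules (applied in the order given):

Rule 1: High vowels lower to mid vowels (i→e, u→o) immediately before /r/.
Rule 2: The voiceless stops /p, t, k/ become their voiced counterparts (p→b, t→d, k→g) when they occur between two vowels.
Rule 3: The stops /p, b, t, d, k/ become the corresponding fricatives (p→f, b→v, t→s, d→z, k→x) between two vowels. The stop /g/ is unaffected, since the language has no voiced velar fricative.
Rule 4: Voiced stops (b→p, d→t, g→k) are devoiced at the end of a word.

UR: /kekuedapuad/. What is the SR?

keguezavuat

Rule 1 (pre-rhotic lowering): no segment meets the environment; /kekuedapuad/ is unchanged.
Rule 2 (intervocalic voicing): /k/ is a voiceless stop between vowels /e/ and /u/, so it voices to [g]. /p/ is a voiceless stop between vowels /a/ and /u/, so it voices to [b]. /kekuedapuad/ → keguedabuad.
Rule 3 (intervocalic spirantization): /d/ is a stop between vowels /e/ and /a/, so it spirantizes to the fricative [z]. /b/ is a stop between vowels /a/ and /u/, so it spirantizes to the fricative [v]. /keguedabuad/ → keguezavuad.
Rule 4 (final devoicing): /d/ is a voiced stop in word-final position, so it devoices to [t]. /keguezavuad/ → keguezavuat.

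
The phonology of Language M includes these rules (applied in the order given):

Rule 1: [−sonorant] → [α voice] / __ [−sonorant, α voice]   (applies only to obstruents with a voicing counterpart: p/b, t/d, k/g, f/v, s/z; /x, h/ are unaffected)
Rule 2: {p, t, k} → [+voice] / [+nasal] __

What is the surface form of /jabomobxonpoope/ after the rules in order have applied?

jabomopxonboope

Rule 1 (regressive voicing assimilation): /b/ precedes the voiceless obstruent /x/, so it devoices to [p] by assimilation. /jabomobxonpoope/ → jabomopxonpoope.
Rule 2 (post-nasal voicing): /p/ is a voiceless stop immediately after the nasal /n/, so it voices to [b]. /jabomopxonpoope/ → jabomopxonboope.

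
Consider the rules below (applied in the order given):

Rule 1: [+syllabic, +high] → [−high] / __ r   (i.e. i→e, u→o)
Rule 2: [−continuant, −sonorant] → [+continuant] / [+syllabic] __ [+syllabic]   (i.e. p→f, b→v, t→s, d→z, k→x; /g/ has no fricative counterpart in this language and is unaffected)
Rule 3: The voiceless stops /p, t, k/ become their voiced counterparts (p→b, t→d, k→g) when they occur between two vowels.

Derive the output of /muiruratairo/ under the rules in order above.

Rule 1 (pre-rhotic lowering): /i/ is a high vowel immediately before /r/, so it lowers to [e]. /u/ is a high vowel immediately before /r/, so it lowers to [o]. /i/ is a high vowel immediately before /r/, so it lowers to [e]. /muiruratairo/ → muerorataero.
Rule 2 (intervocalic spirantization): /t/ is a stop between vowels /a/ and /a/, so it spirantizes to the fricative [s]. /muerorataero/ → muerorasaero.
Rule 3 (intervocalic voicing): no segment meets the environment; /muerorasaero/ is unchanged.

muerorasaero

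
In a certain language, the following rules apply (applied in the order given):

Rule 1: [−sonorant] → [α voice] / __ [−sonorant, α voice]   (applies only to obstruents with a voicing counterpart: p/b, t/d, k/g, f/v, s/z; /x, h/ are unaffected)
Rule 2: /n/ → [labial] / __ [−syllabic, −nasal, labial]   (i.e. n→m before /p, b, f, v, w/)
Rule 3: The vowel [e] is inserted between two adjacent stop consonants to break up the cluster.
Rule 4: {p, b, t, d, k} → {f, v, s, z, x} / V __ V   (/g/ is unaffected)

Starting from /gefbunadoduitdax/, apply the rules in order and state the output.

gevbunazozuizezax

Rule 1 (regressive voicing assimilation): /f/ precedes the voiced obstruent /b/, so it voices to [v] by assimilation. /t/ precedes the voiced obstruent /d/, so it voices to [d] by assimilation. /gefbunadoduitdax/ → gevbunadoduiddax.
Rule 2 (nasal place assimilation): no segment meets the environment; /gevbunadoduiddax/ is unchanged.
Rule 3 (stop-cluster e-epenthesis): /d/ and /d/ form a stop–stop cluster, so [e] is inserted between them. /gevbunadoduiddax/ → gevbunadoduidedax.
Rule 4 (intervocalic spirantization): /d/ is a stop between vowels /a/ and /o/, so it spirantizes to the fricative [z]. /d/ is a stop between vowels /o/ and /u/, so it spirantizes to the fricative [z]. /d/ is a stop between vowels /i/ and /e/, so it spirantizes to the fricative [z]. /d/ is a stop between vowels /e/ and /a/, so it spirantizes to the fricative [z]. /gevbunadoduidedax/ → gevbunazozuizezax.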